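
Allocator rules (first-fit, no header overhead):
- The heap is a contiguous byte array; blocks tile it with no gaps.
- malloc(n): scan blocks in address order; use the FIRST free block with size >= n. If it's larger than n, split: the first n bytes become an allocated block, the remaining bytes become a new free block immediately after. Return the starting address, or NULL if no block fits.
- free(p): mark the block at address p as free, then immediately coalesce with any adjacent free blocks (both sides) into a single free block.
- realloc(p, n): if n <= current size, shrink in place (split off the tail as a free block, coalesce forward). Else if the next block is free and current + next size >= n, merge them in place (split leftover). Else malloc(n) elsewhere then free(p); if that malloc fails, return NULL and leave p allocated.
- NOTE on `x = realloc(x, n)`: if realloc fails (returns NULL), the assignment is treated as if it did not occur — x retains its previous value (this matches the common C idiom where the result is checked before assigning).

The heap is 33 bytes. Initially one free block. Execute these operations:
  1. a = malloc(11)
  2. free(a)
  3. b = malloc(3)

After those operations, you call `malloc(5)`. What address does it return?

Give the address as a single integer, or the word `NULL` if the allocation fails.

Op 1: a = malloc(11) -> a = 0; heap: [0-10 ALLOC][11-32 FREE]
Op 2: free(a) -> (freed a); heap: [0-32 FREE]
Op 3: b = malloc(3) -> b = 0; heap: [0-2 ALLOC][3-32 FREE]
malloc(5): first-fit scan over [0-2 ALLOC][3-32 FREE] -> 3

Answer: 3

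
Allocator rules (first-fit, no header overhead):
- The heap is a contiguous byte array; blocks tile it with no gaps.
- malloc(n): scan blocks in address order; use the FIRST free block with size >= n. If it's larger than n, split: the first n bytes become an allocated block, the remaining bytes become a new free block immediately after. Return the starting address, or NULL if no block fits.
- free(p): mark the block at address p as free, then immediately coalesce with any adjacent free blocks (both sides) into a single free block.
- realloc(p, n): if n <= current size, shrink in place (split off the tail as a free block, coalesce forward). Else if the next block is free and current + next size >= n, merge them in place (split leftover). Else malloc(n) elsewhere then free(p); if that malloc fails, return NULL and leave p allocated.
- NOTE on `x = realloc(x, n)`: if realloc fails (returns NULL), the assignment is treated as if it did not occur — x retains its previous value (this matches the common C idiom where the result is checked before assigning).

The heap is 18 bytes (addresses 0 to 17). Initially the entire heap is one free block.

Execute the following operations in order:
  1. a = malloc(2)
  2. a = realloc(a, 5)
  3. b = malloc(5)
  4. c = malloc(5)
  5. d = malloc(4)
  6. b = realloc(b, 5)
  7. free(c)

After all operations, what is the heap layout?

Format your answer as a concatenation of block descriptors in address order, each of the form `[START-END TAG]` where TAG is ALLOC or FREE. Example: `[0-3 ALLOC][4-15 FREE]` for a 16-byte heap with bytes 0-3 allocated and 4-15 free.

Op 1: a = malloc(2) -> a = 0; heap: [0-1 ALLOC][2-17 FREE]
Op 2: a = realloc(a, 5) -> a = 0; heap: [0-4 ALLOC][5-17 FREE]
Op 3: b = malloc(5) -> b = 5; heap: [0-4 ALLOC][5-9 ALLOC][10-17 FREE]
Op 4: c = malloc(5) -> c = 10; heap: [0-4 ALLOC][5-9 ALLOC][10-14 ALLOC][15-17 FREE]
Op 5: d = malloc(4) -> d = NULL; heap: [0-4 ALLOC][5-9 ALLOC][10-14 ALLOC][15-17 FREE]
Op 6: b = realloc(b, 5) -> b = 5; heap: [0-4 ALLOC][5-9 ALLOC][10-14 ALLOC][15-17 FREE]
Op 7: free(c) -> (freed c); heap: [0-4 ALLOC][5-9 ALLOC][10-17 FREE]

Answer: [0-4 ALLOC][5-9 ALLOC][10-17 FREE]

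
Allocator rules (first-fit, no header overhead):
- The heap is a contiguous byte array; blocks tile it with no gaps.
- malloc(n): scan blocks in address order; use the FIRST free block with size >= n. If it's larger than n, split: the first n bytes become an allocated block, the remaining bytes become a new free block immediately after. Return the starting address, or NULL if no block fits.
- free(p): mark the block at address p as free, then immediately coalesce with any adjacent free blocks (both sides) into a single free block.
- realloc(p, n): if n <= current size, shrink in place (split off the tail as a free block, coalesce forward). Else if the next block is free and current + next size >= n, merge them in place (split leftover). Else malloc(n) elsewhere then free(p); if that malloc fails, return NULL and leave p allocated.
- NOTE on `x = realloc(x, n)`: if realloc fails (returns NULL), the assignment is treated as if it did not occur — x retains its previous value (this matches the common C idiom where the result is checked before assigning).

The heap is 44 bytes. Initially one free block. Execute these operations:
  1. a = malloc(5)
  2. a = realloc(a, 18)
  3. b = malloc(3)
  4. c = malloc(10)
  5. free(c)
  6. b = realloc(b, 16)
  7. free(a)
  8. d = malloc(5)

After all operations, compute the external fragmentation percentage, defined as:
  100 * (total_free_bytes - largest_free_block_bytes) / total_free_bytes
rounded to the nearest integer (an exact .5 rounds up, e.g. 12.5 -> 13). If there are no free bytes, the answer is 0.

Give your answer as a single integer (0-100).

Op 1: a = malloc(5) -> a = 0; heap: [0-4 ALLOC][5-43 FREE]
Op 2: a = realloc(a, 18) -> a = 0; heap: [0-17 ALLOC][18-43 FREE]
Op 3: b = malloc(3) -> b = 18; heap: [0-17 ALLOC][18-20 ALLOC][21-43 FREE]
Op 4: c = malloc(10) -> c = 21; heap: [0-17 ALLOC][18-20 ALLOC][21-30 ALLOC][31-43 FREE]
Op 5: free(c) -> (freed c); heap: [0-17 ALLOC][18-20 ALLOC][21-43 FREE]
Op 6: b = realloc(b, 16) -> b = 18; heap: [0-17 ALLOC][18-33 ALLOC][34-43 FREE]
Op 7: free(a) -> (freed a); heap: [0-17 FREE][18-33 ALLOC][34-43 FREE]
Op 8: d = malloc(5) -> d = 0; heap: [0-4 ALLOC][5-17 FREE][18-33 ALLOC][34-43 FREE]
Free blocks: [13 10] total_free=23 largest=13 -> 100*(23-13)/23 = 1000/23 ≈ 43.478 -> rounds to 43

Answer: 43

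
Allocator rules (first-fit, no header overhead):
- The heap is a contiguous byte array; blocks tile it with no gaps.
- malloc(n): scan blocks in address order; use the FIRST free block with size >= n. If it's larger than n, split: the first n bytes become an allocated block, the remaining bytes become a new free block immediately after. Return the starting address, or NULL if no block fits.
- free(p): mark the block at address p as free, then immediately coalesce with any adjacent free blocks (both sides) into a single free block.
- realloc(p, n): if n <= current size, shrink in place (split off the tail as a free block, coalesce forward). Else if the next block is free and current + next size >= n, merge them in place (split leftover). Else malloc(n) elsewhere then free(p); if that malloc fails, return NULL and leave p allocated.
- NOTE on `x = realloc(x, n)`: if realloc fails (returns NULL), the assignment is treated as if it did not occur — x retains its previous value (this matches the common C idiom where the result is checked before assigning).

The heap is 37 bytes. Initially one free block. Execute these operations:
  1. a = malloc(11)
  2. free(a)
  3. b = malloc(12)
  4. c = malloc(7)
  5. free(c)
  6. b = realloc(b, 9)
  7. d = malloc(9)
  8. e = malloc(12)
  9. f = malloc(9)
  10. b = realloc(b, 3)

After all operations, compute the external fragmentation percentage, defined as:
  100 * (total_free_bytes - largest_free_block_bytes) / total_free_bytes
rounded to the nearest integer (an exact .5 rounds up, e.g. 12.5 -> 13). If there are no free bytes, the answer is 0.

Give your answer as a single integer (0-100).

Answer: 46

Derivation:
Op 1: a = malloc(11) -> a = 0; heap: [0-10 ALLOC][11-36 FREE]
Op 2: free(a) -> (freed a); heap: [0-36 FREE]
Op 3: b = malloc(12) -> b = 0; heap: [0-11 ALLOC][12-36 FREE]
Op 4: c = malloc(7) -> c = 12; heap: [0-11 ALLOC][12-18 ALLOC][19-36 FREE]
Op 5: free(c) -> (freed c); heap: [0-11 ALLOC][12-36 FREE]
Op 6: b = realloc(b, 9) -> b = 0; heap: [0-8 ALLOC][9-36 FREE]
Op 7: d = malloc(9) -> d = 9; heap: [0-8 ALLOC][9-17 ALLOC][18-36 FREE]
Op 8: e = malloc(12) -> e = 18; heap: [0-8 ALLOC][9-17 ALLOC][18-29 ALLOC][30-36 FREE]
Op 9: f = malloc(9) -> f = NULL; heap: [0-8 ALLOC][9-17 ALLOC][18-29 ALLOC][30-36 FREE]
Op 10: b = realloc(b, 3) -> b = 0; heap: [0-2 ALLOC][3-8 FREE][9-17 ALLOC][18-29 ALLOC][30-36 FREE]
Free blocks: [6 7] total_free=13 largest=7 -> 100*(13-7)/13 = 600/13 ≈ 46.154 -> rounds to 46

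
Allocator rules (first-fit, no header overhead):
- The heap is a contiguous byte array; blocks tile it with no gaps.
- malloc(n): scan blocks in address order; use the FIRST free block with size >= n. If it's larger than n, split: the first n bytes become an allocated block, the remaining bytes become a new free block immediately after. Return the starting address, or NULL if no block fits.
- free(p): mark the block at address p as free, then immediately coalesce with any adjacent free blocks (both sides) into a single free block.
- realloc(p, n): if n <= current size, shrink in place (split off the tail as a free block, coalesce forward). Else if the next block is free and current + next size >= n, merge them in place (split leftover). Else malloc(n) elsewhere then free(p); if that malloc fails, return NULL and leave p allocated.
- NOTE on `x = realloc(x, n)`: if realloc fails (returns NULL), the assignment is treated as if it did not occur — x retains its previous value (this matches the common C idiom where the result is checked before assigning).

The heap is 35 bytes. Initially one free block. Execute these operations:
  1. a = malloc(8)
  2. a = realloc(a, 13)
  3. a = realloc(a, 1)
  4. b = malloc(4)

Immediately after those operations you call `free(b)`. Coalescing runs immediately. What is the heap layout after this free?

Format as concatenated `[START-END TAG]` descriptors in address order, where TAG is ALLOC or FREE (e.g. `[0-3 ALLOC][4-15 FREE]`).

Op 1: a = malloc(8) -> a = 0; heap: [0-7 ALLOC][8-34 FREE]
Op 2: a = realloc(a, 13) -> a = 0; heap: [0-12 ALLOC][13-34 FREE]
Op 3: a = realloc(a, 1) -> a = 0; heap: [0-0 ALLOC][1-34 FREE]
Op 4: b = malloc(4) -> b = 1; heap: [0-0 ALLOC][1-4 ALLOC][5-34 FREE]
free(b): b = 1 -> block [1-4 ALLOC]; mark free, coalesce with adjacent free neighbors -> [0-0 ALLOC][1-34 FREE]

Answer: [0-0 ALLOC][1-34 FREE]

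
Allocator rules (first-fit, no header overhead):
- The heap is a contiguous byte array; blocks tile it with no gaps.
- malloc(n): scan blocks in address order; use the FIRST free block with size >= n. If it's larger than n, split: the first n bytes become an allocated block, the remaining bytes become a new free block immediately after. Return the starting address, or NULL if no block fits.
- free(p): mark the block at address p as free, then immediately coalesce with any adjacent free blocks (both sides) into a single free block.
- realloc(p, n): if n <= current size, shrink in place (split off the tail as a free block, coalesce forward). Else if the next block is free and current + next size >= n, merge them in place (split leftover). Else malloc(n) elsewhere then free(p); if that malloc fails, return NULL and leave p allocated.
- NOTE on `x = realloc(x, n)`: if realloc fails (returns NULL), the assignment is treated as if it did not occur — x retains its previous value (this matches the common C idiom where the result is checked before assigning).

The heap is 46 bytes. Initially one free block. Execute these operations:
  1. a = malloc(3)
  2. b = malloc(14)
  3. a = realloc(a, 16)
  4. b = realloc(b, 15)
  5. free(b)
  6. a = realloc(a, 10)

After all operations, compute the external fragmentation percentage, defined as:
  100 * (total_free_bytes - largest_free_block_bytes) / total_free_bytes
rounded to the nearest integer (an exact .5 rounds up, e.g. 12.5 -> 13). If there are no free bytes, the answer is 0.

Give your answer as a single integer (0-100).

Answer: 47

Derivation:
Op 1: a = malloc(3) -> a = 0; heap: [0-2 ALLOC][3-45 FREE]
Op 2: b = malloc(14) -> b = 3; heap: [0-2 ALLOC][3-16 ALLOC][17-45 FREE]
Op 3: a = realloc(a, 16) -> a = 17; heap: [0-2 FREE][3-16 ALLOC][17-32 ALLOC][33-45 FREE]
Op 4: b = realloc(b, 15) -> NULL (b unchanged); heap: [0-2 FREE][3-16 ALLOC][17-32 ALLOC][33-45 FREE]
Op 5: free(b) -> (freed b); heap: [0-16 FREE][17-32 ALLOC][33-45 FREE]
Op 6: a = realloc(a, 10) -> a = 17; heap: [0-16 FREE][17-26 ALLOC][27-45 FREE]
Free blocks: [17 19] total_free=36 largest=19 -> 100*(36-19)/36 = 1700/36 ≈ 47.222 -> rounds to 47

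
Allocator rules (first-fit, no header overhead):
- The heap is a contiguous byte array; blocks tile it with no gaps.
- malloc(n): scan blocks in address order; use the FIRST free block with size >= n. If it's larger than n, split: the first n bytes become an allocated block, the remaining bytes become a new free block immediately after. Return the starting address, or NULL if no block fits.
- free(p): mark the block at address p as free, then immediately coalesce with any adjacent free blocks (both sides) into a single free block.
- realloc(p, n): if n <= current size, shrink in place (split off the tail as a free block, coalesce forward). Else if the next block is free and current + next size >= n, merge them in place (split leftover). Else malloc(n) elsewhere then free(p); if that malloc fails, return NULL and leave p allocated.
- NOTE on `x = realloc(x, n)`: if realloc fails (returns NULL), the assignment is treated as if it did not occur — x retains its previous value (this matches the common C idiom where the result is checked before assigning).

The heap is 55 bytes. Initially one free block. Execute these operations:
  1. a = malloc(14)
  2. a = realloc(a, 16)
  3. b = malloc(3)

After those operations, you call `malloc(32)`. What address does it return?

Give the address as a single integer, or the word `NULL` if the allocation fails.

Answer: 19

Derivation:
Op 1: a = malloc(14) -> a = 0; heap: [0-13 ALLOC][14-54 FREE]
Op 2: a = realloc(a, 16) -> a = 0; heap: [0-15 ALLOC][16-54 FREE]
Op 3: b = malloc(3) -> b = 16; heap: [0-15 ALLOC][16-18 ALLOC][19-54 FREE]
malloc(32): first-fit scan over [0-15 ALLOC][16-18 ALLOC][19-54 FREE] -> 19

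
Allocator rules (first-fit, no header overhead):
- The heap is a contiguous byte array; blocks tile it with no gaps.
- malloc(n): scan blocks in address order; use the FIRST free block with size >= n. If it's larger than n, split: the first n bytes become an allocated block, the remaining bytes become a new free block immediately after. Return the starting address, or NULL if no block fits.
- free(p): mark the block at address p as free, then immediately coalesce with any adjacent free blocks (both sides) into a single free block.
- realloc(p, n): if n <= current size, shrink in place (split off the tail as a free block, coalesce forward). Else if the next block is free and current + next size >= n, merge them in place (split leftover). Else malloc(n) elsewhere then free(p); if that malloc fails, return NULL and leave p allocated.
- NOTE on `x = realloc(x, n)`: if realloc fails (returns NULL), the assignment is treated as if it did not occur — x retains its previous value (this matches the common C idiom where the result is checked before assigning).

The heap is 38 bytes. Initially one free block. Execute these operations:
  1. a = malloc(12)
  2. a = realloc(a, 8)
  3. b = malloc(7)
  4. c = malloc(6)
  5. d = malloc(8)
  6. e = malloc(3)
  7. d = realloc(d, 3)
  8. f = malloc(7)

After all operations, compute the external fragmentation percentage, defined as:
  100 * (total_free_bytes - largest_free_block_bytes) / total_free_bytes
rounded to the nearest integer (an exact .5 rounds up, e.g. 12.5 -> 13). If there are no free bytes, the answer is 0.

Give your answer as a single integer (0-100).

Op 1: a = malloc(12) -> a = 0; heap: [0-11 ALLOC][12-37 FREE]
Op 2: a = realloc(a, 8) -> a = 0; heap: [0-7 ALLOC][8-37 FREE]
Op 3: b = malloc(7) -> b = 8; heap: [0-7 ALLOC][8-14 ALLOC][15-37 FREE]
Op 4: c = malloc(6) -> c = 15; heap: [0-7 ALLOC][8-14 ALLOC][15-20 ALLOC][21-37 FREE]
Op 5: d = malloc(8) -> d = 21; heap: [0-7 ALLOC][8-14 ALLOC][15-20 ALLOC][21-28 ALLOC][29-37 FREE]
Op 6: e = malloc(3) -> e = 29; heap: [0-7 ALLOC][8-14 ALLOC][15-20 ALLOC][21-28 ALLOC][29-31 ALLOC][32-37 FREE]
Op 7: d = realloc(d, 3) -> d = 21; heap: [0-7 ALLOC][8-14 ALLOC][15-20 ALLOC][21-23 ALLOC][24-28 FREE][29-31 ALLOC][32-37 FREE]
Op 8: f = malloc(7) -> f = NULL; heap: [0-7 ALLOC][8-14 ALLOC][15-20 ALLOC][21-23 ALLOC][24-28 FREE][29-31 ALLOC][32-37 FREE]
Free blocks: [5 6] total_free=11 largest=6 -> 100*(11-6)/11 = 500/11 ≈ 45.455 -> rounds to 45

Answer: 45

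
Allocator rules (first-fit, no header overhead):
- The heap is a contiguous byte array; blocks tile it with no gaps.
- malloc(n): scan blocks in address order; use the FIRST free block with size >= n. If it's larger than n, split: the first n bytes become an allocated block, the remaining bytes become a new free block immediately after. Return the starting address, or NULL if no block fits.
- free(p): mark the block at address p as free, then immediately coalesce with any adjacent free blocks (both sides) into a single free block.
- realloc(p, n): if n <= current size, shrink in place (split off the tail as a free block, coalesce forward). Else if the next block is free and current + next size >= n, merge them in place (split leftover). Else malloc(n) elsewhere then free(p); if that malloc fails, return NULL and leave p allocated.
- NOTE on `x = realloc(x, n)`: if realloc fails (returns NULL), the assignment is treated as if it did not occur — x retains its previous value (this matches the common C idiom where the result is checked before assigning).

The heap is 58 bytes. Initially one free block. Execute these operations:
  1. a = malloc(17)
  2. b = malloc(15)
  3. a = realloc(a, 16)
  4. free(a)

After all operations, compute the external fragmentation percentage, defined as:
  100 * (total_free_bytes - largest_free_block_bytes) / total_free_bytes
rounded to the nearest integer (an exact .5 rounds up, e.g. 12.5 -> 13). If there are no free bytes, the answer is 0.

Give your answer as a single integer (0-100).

Answer: 40

Derivation:
Op 1: a = malloc(17) -> a = 0; heap: [0-16 ALLOC][17-57 FREE]
Op 2: b = malloc(15) -> b = 17; heap: [0-16 ALLOC][17-31 ALLOC][32-57 FREE]
Op 3: a = realloc(a, 16) -> a = 0; heap: [0-15 ALLOC][16-16 FREE][17-31 ALLOC][32-57 FREE]
Op 4: free(a) -> (freed a); heap: [0-16 FREE][17-31 ALLOC][32-57 FREE]
Free blocks: [17 26] total_free=43 largest=26 -> 100*(43-26)/43 = 1700/43 ≈ 39.535 -> rounds to 40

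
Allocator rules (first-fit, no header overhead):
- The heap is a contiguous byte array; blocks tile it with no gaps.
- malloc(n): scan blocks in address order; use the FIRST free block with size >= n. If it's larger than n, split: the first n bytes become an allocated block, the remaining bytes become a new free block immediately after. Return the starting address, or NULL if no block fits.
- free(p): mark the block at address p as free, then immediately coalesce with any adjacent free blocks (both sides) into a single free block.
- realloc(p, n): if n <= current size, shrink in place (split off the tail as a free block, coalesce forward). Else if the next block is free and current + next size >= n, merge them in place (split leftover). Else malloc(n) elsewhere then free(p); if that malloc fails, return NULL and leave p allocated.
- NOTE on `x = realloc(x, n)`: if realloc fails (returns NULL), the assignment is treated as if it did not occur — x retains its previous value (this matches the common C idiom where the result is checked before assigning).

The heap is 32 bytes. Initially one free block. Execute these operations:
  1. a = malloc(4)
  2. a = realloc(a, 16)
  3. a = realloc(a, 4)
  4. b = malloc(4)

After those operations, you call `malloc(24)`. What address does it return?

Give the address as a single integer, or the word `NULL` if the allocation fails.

Answer: 8

Derivation:
Op 1: a = malloc(4) -> a = 0; heap: [0-3 ALLOC][4-31 FREE]
Op 2: a = realloc(a, 16) -> a = 0; heap: [0-15 ALLOC][16-31 FREE]
Op 3: a = realloc(a, 4) -> a = 0; heap: [0-3 ALLOC][4-31 FREE]
Op 4: b = malloc(4) -> b = 4; heap: [0-3 ALLOC][4-7 ALLOC][8-31 FREE]
malloc(24): first-fit scan over [0-3 ALLOC][4-7 ALLOC][8-31 FREE] -> 8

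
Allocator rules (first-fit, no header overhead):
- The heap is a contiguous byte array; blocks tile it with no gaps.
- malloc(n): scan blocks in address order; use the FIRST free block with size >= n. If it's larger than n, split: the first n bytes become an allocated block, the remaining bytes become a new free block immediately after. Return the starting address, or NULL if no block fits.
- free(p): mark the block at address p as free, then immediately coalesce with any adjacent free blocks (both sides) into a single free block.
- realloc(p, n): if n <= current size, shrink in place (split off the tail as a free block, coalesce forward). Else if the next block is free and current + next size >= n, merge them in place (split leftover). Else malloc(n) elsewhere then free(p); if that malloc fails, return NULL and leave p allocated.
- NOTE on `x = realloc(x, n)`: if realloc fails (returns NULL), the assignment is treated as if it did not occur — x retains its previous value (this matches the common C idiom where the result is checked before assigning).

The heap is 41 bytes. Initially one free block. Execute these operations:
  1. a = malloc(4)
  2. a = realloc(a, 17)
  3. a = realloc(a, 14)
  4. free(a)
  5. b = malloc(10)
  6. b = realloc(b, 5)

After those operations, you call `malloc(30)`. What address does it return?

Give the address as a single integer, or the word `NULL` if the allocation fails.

Answer: 5

Derivation:
Op 1: a = malloc(4) -> a = 0; heap: [0-3 ALLOC][4-40 FREE]
Op 2: a = realloc(a, 17) -> a = 0; heap: [0-16 ALLOC][17-40 FREE]
Op 3: a = realloc(a, 14) -> a = 0; heap: [0-13 ALLOC][14-40 FREE]
Op 4: free(a) -> (freed a); heap: [0-40 FREE]
Op 5: b = malloc(10) -> b = 0; heap: [0-9 ALLOC][10-40 FREE]
Op 6: b = realloc(b, 5) -> b = 0; heap: [0-4 ALLOC][5-40 FREE]
malloc(30): first-fit scan over [0-4 ALLOC][5-40 FREE] -> 5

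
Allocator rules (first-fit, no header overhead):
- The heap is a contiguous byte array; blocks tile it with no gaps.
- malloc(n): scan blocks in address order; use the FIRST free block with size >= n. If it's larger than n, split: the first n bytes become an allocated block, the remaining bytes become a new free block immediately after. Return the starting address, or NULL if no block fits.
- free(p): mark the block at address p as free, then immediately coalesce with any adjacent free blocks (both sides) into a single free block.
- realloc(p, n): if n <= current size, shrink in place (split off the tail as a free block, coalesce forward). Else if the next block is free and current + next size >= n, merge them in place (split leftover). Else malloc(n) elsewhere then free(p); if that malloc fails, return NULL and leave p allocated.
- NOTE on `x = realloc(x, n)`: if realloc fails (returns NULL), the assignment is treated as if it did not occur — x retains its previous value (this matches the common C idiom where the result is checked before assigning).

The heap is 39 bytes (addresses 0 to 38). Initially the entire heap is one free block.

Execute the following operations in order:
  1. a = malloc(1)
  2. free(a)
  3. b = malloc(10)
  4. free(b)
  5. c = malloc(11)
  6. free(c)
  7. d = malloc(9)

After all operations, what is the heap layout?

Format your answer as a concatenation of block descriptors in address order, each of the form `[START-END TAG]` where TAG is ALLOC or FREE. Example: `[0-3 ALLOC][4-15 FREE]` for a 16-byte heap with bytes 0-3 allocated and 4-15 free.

Answer: [0-8 ALLOC][9-38 FREE]

Derivation:
Op 1: a = malloc(1) -> a = 0; heap: [0-0 ALLOC][1-38 FREE]
Op 2: free(a) -> (freed a); heap: [0-38 FREE]
Op 3: b = malloc(10) -> b = 0; heap: [0-9 ALLOC][10-38 FREE]
Op 4: free(b) -> (freed b); heap: [0-38 FREE]
Op 5: c = malloc(11) -> c = 0; heap: [0-10 ALLOC][11-38 FREE]
Op 6: free(c) -> (freed c); heap: [0-38 FREE]
Op 7: d = malloc(9) -> d = 0; heap: [0-8 ALLOC][9-38 FREE]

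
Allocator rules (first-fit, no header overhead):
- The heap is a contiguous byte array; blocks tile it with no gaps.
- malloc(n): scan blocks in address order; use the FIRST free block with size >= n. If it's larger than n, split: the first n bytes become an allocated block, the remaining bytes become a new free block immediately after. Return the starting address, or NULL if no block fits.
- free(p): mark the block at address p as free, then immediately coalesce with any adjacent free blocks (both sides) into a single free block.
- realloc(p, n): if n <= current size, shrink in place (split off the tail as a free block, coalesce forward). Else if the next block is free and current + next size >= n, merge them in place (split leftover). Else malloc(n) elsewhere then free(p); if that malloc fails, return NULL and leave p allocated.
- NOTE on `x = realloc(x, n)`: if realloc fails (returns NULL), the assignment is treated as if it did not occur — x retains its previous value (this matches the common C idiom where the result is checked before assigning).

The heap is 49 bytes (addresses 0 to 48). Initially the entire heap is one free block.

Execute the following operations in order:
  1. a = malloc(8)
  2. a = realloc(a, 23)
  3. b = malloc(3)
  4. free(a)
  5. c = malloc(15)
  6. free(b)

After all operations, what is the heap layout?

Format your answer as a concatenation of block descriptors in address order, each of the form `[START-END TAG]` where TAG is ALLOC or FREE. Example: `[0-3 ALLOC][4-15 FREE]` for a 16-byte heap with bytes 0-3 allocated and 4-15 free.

Answer: [0-14 ALLOC][15-48 FREE]

Derivation:
Op 1: a = malloc(8) -> a = 0; heap: [0-7 ALLOC][8-48 FREE]
Op 2: a = realloc(a, 23) -> a = 0; heap: [0-22 ALLOC][23-48 FREE]
Op 3: b = malloc(3) -> b = 23; heap: [0-22 ALLOC][23-25 ALLOC][26-48 FREE]
Op 4: free(a) -> (freed a); heap: [0-22 FREE][23-25 ALLOC][26-48 FREE]
Op 5: c = malloc(15) -> c = 0; heap: [0-14 ALLOC][15-22 FREE][23-25 ALLOC][26-48 FREE]
Op 6: free(b) -> (freed b); heap: [0-14 ALLOC][15-48 FREE]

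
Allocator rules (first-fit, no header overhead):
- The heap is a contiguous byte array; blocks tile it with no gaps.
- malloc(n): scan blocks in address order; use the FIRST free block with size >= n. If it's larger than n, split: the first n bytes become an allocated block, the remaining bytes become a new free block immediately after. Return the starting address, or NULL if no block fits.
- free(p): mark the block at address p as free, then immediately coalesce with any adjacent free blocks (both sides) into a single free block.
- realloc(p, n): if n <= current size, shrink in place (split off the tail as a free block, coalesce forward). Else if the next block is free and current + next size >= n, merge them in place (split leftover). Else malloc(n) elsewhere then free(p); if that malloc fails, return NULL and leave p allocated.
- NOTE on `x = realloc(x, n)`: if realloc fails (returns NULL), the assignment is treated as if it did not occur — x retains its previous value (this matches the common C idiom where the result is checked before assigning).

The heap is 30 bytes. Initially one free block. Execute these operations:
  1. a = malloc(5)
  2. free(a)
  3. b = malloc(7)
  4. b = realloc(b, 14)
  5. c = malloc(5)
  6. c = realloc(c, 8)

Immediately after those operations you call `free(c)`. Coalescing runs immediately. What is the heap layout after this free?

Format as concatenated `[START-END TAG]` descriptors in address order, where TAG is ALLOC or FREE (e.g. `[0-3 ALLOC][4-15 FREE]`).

Answer: [0-13 ALLOC][14-29 FREE]

Derivation:
Op 1: a = malloc(5) -> a = 0; heap: [0-4 ALLOC][5-29 FREE]
Op 2: free(a) -> (freed a); heap: [0-29 FREE]
Op 3: b = malloc(7) -> b = 0; heap: [0-6 ALLOC][7-29 FREE]
Op 4: b = realloc(b, 14) -> b = 0; heap: [0-13 ALLOC][14-29 FREE]
Op 5: c = malloc(5) -> c = 14; heap: [0-13 ALLOC][14-18 ALLOC][19-29 FREE]
Op 6: c = realloc(c, 8) -> c = 14; heap: [0-13 ALLOC][14-21 ALLOC][22-29 FREE]
free(c): c = 14 -> block [14-21 ALLOC]; mark free, coalesce with adjacent free neighbors -> [0-13 ALLOC][14-29 FREE]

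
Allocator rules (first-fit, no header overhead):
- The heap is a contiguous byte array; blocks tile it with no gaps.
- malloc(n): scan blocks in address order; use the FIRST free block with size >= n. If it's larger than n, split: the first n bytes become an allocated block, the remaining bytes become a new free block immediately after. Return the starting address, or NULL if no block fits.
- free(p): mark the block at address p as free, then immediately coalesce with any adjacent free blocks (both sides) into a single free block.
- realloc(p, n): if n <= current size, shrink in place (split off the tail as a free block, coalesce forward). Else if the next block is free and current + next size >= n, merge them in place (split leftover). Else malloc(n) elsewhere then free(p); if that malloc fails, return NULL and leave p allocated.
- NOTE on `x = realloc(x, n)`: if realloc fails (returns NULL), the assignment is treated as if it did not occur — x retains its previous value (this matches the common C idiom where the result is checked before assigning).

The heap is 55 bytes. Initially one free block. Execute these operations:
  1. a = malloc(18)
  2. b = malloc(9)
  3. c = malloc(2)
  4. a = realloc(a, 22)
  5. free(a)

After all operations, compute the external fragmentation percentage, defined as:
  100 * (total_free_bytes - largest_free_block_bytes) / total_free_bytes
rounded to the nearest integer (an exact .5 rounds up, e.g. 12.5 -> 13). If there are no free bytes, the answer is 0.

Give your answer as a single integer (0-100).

Op 1: a = malloc(18) -> a = 0; heap: [0-17 ALLOC][18-54 FREE]
Op 2: b = malloc(9) -> b = 18; heap: [0-17 ALLOC][18-26 ALLOC][27-54 FREE]
Op 3: c = malloc(2) -> c = 27; heap: [0-17 ALLOC][18-26 ALLOC][27-28 ALLOC][29-54 FREE]
Op 4: a = realloc(a, 22) -> a = 29; heap: [0-17 FREE][18-26 ALLOC][27-28 ALLOC][29-50 ALLOC][51-54 FREE]
Op 5: free(a) -> (freed a); heap: [0-17 FREE][18-26 ALLOC][27-28 ALLOC][29-54 FREE]
Free blocks: [18 26] total_free=44 largest=26 -> 100*(44-26)/44 = 1800/44 ≈ 40.909 -> rounds to 41

Answer: 41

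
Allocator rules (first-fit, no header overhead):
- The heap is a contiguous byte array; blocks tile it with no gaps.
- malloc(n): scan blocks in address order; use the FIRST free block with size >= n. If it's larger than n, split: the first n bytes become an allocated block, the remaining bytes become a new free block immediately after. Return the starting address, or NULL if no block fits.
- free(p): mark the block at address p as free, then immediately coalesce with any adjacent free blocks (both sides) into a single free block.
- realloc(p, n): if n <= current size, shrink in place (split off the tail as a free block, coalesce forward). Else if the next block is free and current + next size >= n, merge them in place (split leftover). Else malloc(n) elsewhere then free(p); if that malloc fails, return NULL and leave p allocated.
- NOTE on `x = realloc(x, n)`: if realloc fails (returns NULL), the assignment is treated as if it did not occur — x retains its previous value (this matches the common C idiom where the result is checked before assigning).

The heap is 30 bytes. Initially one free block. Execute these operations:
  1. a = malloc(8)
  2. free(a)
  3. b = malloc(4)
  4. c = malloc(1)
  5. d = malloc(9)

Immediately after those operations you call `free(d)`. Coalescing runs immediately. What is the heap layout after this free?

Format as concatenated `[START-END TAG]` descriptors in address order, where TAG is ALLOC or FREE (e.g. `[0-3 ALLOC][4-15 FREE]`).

Op 1: a = malloc(8) -> a = 0; heap: [0-7 ALLOC][8-29 FREE]
Op 2: free(a) -> (freed a); heap: [0-29 FREE]
Op 3: b = malloc(4) -> b = 0; heap: [0-3 ALLOC][4-29 FREE]
Op 4: c = malloc(1) -> c = 4; heap: [0-3 ALLOC][4-4 ALLOC][5-29 FREE]
Op 5: d = malloc(9) -> d = 5; heap: [0-3 ALLOC][4-4 ALLOC][5-13 ALLOC][14-29 FREE]
free(d): d = 5 -> block [5-13 ALLOC]; mark free, coalesce with adjacent free neighbors -> [0-3 ALLOC][4-4 ALLOC][5-29 FREE]

Answer: [0-3 ALLOC][4-4 ALLOC][5-29 FREE]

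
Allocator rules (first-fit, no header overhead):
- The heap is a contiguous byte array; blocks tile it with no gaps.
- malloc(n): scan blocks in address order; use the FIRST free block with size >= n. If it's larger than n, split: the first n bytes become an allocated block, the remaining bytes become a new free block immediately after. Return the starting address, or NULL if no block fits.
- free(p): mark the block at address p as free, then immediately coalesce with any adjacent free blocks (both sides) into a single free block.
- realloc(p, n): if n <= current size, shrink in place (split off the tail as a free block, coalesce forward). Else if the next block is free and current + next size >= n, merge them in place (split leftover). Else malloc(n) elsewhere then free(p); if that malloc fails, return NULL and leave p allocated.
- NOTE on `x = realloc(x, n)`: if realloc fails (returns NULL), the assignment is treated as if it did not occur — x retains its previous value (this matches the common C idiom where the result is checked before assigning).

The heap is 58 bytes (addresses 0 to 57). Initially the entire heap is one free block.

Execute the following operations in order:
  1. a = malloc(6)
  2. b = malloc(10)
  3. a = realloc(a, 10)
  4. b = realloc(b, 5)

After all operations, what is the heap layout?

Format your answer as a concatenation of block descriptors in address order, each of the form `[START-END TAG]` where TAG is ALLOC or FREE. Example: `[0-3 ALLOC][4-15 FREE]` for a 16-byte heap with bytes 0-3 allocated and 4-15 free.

Answer: [0-5 FREE][6-10 ALLOC][11-15 FREE][16-25 ALLOC][26-57 FREE]

Derivation:
Op 1: a = malloc(6) -> a = 0; heap: [0-5 ALLOC][6-57 FREE]
Op 2: b = malloc(10) -> b = 6; heap: [0-5 ALLOC][6-15 ALLOC][16-57 FREE]
Op 3: a = realloc(a, 10) -> a = 16; heap: [0-5 FREE][6-15 ALLOC][16-25 ALLOC][26-57 FREE]
Op 4: b = realloc(b, 5) -> b = 6; heap: [0-5 FREE][6-10 ALLOC][11-15 FREE][16-25 ALLOC][26-57 FREE]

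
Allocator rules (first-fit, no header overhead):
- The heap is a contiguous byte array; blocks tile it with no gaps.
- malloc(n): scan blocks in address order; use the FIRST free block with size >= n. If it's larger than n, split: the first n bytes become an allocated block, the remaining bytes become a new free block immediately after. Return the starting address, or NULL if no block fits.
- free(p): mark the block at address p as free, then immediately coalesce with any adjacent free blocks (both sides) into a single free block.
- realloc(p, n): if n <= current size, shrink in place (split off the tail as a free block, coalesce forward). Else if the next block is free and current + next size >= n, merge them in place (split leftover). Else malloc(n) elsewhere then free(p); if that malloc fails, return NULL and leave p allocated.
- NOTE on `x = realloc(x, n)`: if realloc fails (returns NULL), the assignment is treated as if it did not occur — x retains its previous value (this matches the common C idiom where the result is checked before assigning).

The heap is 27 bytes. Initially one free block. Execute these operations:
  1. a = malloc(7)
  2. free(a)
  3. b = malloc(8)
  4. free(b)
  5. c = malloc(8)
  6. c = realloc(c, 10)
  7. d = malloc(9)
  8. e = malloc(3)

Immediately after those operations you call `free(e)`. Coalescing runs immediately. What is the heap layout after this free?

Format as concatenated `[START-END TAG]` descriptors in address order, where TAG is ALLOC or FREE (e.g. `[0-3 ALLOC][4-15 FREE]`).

Answer: [0-9 ALLOC][10-18 ALLOC][19-26 FREE]

Derivation:
Op 1: a = malloc(7) -> a = 0; heap: [0-6 ALLOC][7-26 FREE]
Op 2: free(a) -> (freed a); heap: [0-26 FREE]
Op 3: b = malloc(8) -> b = 0; heap: [0-7 ALLOC][8-26 FREE]
Op 4: free(b) -> (freed b); heap: [0-26 FREE]
Op 5: c = malloc(8) -> c = 0; heap: [0-7 ALLOC][8-26 FREE]
Op 6: c = realloc(c, 10) -> c = 0; heap: [0-9 ALLOC][10-26 FREE]
Op 7: d = malloc(9) -> d = 10; heap: [0-9 ALLOC][10-18 ALLOC][19-26 FREE]
Op 8: e = malloc(3) -> e = 19; heap: [0-9 ALLOC][10-18 ALLOC][19-21 ALLOC][22-26 FREE]
free(e): e = 19 -> block [19-21 ALLOC]; mark free, coalesce with adjacent free neighbors -> [0-9 ALLOC][10-18 ALLOC][19-26 FREE]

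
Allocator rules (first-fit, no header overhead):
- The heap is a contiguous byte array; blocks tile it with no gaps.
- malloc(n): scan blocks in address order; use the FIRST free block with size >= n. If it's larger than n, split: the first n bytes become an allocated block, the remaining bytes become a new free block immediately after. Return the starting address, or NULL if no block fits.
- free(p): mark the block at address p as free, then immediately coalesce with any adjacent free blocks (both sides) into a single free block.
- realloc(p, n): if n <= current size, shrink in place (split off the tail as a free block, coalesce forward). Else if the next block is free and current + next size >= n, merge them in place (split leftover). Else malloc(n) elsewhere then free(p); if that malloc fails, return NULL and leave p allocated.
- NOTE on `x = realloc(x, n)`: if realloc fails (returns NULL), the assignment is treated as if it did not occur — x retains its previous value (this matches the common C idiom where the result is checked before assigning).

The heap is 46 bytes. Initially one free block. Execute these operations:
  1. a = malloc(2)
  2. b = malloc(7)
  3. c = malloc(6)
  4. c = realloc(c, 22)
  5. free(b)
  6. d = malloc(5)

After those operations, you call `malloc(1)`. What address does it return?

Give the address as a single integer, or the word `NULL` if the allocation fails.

Answer: 7

Derivation:
Op 1: a = malloc(2) -> a = 0; heap: [0-1 ALLOC][2-45 FREE]
Op 2: b = malloc(7) -> b = 2; heap: [0-1 ALLOC][2-8 ALLOC][9-45 FREE]
Op 3: c = malloc(6) -> c = 9; heap: [0-1 ALLOC][2-8 ALLOC][9-14 ALLOC][15-45 FREE]
Op 4: c = realloc(c, 22) -> c = 9; heap: [0-1 ALLOC][2-8 ALLOC][9-30 ALLOC][31-45 FREE]
Op 5: free(b) -> (freed b); heap: [0-1 ALLOC][2-8 FREE][9-30 ALLOC][31-45 FREE]
Op 6: d = malloc(5) -> d = 2; heap: [0-1 ALLOC][2-6 ALLOC][7-8 FREE][9-30 ALLOC][31-45 FREE]
malloc(1): first-fit scan over [0-1 ALLOC][2-6 ALLOC][7-8 FREE][9-30 ALLOC][31-45 FREE] -> 7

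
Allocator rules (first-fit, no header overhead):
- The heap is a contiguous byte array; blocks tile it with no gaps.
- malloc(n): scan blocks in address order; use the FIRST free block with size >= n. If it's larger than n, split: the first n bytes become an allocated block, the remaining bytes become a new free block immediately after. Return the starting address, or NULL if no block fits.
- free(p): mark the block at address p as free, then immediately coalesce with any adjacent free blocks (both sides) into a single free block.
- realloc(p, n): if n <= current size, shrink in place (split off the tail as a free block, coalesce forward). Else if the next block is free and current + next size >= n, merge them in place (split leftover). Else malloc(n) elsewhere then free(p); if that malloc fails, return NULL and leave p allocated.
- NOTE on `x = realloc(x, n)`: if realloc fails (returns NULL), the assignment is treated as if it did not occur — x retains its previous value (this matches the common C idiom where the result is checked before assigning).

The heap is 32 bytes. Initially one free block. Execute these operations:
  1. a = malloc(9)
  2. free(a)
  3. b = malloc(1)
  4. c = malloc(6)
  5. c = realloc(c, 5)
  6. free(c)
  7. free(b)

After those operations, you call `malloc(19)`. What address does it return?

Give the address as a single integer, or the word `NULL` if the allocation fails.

Op 1: a = malloc(9) -> a = 0; heap: [0-8 ALLOC][9-31 FREE]
Op 2: free(a) -> (freed a); heap: [0-31 FREE]
Op 3: b = malloc(1) -> b = 0; heap: [0-0 ALLOC][1-31 FREE]
Op 4: c = malloc(6) -> c = 1; heap: [0-0 ALLOC][1-6 ALLOC][7-31 FREE]
Op 5: c = realloc(c, 5) -> c = 1; heap: [0-0 ALLOC][1-5 ALLOC][6-31 FREE]
Op 6: free(c) -> (freed c); heap: [0-0 ALLOC][1-31 FREE]
Op 7: free(b) -> (freed b); heap: [0-31 FREE]
malloc(19): first-fit scan over [0-31 FREE] -> 0

Answer: 0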